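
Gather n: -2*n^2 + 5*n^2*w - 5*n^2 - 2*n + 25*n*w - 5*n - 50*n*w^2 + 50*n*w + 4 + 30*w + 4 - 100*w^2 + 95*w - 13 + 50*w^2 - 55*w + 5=n^2*(5*w - 7) + n*(-50*w^2 + 75*w - 7) - 50*w^2 + 70*w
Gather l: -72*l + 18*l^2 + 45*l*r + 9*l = 18*l^2 + l*(45*r - 63)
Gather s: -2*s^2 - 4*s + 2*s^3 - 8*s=2*s^3 - 2*s^2 - 12*s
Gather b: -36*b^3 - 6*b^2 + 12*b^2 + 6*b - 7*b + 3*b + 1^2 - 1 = -36*b^3 + 6*b^2 + 2*b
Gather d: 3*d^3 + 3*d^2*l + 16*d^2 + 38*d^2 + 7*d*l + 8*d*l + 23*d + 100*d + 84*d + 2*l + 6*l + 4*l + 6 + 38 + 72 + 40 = 3*d^3 + d^2*(3*l + 54) + d*(15*l + 207) + 12*l + 156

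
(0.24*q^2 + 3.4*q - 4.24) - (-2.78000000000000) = 0.24*q^2 + 3.4*q - 1.46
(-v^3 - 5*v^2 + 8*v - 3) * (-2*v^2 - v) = 2*v^5 + 11*v^4 - 11*v^3 - 2*v^2 + 3*v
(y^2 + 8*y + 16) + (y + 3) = y^2 + 9*y + 19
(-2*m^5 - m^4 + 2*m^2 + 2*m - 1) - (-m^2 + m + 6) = -2*m^5 - m^4 + 3*m^2 + m - 7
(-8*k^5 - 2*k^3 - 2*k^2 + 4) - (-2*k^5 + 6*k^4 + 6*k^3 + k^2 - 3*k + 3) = -6*k^5 - 6*k^4 - 8*k^3 - 3*k^2 + 3*k + 1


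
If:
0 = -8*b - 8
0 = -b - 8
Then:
No Solution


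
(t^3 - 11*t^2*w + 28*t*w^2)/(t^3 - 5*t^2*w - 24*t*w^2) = (-t^2 + 11*t*w - 28*w^2)/(-t^2 + 5*t*w + 24*w^2)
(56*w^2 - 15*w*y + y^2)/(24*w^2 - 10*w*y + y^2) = (56*w^2 - 15*w*y + y^2)/(24*w^2 - 10*w*y + y^2)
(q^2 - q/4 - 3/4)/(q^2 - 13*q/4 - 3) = (q - 1)/(q - 4)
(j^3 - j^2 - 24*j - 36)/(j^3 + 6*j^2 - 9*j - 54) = (j^2 - 4*j - 12)/(j^2 + 3*j - 18)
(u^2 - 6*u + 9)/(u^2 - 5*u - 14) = (-u^2 + 6*u - 9)/(-u^2 + 5*u + 14)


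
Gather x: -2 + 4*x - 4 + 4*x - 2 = 8*x - 8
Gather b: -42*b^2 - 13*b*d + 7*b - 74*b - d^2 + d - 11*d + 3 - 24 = -42*b^2 + b*(-13*d - 67) - d^2 - 10*d - 21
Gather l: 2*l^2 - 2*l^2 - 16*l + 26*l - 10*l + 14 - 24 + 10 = 0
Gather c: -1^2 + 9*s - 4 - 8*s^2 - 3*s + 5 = -8*s^2 + 6*s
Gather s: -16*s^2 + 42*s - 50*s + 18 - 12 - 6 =-16*s^2 - 8*s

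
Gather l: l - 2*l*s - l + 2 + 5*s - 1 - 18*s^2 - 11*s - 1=-2*l*s - 18*s^2 - 6*s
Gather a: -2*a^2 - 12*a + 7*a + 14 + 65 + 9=-2*a^2 - 5*a + 88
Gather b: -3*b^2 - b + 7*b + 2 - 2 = -3*b^2 + 6*b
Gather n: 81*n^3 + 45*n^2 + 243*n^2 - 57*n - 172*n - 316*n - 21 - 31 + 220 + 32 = 81*n^3 + 288*n^2 - 545*n + 200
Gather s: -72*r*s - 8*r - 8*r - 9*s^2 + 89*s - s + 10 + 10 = -16*r - 9*s^2 + s*(88 - 72*r) + 20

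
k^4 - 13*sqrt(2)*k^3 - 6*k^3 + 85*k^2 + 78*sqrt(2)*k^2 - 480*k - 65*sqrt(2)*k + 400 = (k - 5)*(k - 1)*(k - 8*sqrt(2))*(k - 5*sqrt(2))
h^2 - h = h*(h - 1)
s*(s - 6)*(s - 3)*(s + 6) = s^4 - 3*s^3 - 36*s^2 + 108*s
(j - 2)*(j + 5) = j^2 + 3*j - 10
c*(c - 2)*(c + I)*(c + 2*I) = c^4 - 2*c^3 + 3*I*c^3 - 2*c^2 - 6*I*c^2 + 4*c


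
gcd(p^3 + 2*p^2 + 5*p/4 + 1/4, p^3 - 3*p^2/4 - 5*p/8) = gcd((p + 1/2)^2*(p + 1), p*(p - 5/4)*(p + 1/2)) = p + 1/2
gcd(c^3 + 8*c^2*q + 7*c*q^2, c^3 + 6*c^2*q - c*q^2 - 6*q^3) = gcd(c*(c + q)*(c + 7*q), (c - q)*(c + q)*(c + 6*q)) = c + q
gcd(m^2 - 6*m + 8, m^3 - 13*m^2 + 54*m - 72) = m - 4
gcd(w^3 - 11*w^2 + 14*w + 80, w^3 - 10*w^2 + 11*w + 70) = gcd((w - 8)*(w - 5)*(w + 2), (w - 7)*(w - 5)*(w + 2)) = w^2 - 3*w - 10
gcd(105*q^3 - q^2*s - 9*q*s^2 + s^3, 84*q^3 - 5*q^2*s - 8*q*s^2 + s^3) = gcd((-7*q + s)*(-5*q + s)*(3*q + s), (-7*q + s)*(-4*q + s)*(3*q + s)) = 21*q^2 + 4*q*s - s^2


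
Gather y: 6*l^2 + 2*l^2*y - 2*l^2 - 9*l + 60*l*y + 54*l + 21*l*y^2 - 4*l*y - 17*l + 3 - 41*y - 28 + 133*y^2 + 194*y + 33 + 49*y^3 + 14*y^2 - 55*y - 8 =4*l^2 + 28*l + 49*y^3 + y^2*(21*l + 147) + y*(2*l^2 + 56*l + 98)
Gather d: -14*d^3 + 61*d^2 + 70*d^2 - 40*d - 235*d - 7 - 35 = -14*d^3 + 131*d^2 - 275*d - 42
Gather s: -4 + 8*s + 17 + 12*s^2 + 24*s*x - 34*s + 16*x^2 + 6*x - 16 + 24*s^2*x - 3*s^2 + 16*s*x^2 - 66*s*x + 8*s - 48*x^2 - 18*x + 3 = s^2*(24*x + 9) + s*(16*x^2 - 42*x - 18) - 32*x^2 - 12*x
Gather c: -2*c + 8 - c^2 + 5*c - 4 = -c^2 + 3*c + 4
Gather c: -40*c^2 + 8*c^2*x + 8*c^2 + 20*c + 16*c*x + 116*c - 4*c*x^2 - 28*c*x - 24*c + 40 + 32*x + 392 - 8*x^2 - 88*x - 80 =c^2*(8*x - 32) + c*(-4*x^2 - 12*x + 112) - 8*x^2 - 56*x + 352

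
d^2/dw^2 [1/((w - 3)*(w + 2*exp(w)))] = 2*(-(w - 3)^2*(w + 2*exp(w))*exp(w) + (w - 3)^2*(2*exp(w) + 1)^2 + (w - 3)*(w + 2*exp(w))*(2*exp(w) + 1) + (w + 2*exp(w))^2)/((w - 3)^3*(w + 2*exp(w))^3)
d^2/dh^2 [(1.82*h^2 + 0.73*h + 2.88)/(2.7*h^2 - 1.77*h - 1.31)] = (28.03896*h^3 + 164.59524*h^2 - 67.08906*h + 41.279926)/(19.683*h^6 - 38.7099*h^5 - 3.27321*h^4 + 32.017707*h^3 + 1.588113*h^2 - 9.112491*h - 2.248091)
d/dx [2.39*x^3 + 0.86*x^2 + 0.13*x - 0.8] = 7.17*x^2 + 1.72*x + 0.13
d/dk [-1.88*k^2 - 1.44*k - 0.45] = -3.76*k - 1.44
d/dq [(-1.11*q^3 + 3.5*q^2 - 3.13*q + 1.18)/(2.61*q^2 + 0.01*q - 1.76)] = (-2.8971*q^4 - 0.0222000000000016*q^3 + 14.0651*q^2 - 18.4796*q + 5.497)/(6.8121*q^4 + 0.0522*q^3 - 9.1871*q^2 - 0.0352*q + 3.0976)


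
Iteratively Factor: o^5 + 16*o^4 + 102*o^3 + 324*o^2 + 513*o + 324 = (o + 3)*(o^4 + 13*o^3 + 63*o^2 + 135*o + 108) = (o + 3)*(o + 4)*(o^3 + 9*o^2 + 27*o + 27) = (o + 3)^2*(o + 4)*(o^2 + 6*o + 9) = (o + 3)^3*(o + 4)*(o + 3)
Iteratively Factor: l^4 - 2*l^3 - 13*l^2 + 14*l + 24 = (l - 2)*(l^3 - 13*l - 12) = (l - 4)*(l - 2)*(l^2 + 4*l + 3) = (l - 4)*(l - 2)*(l + 1)*(l + 3)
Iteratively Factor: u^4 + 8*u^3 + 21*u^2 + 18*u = (u)*(u^3 + 8*u^2 + 21*u + 18) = u*(u + 3)*(u^2 + 5*u + 6) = u*(u + 2)*(u + 3)*(u + 3)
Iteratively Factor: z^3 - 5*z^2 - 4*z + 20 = (z - 2)*(z^2 - 3*z - 10) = (z - 2)*(z + 2)*(z - 5)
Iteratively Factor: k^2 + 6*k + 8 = (k + 4)*(k + 2)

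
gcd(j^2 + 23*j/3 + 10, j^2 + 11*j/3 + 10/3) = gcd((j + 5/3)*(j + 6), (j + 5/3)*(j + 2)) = j + 5/3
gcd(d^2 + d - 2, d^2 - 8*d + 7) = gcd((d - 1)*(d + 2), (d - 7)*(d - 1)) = d - 1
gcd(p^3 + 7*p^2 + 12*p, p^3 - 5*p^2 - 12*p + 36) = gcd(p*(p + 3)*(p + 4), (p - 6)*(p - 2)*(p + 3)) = p + 3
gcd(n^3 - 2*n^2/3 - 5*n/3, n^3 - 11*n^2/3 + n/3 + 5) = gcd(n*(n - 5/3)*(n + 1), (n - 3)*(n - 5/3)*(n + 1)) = n^2 - 2*n/3 - 5/3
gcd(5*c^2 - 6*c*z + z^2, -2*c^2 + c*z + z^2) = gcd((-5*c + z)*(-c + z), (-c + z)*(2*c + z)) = -c + z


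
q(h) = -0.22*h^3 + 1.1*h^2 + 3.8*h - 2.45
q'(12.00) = -64.84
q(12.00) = -178.61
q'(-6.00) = -33.16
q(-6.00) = 61.87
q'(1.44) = 5.60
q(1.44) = 4.65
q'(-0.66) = 2.06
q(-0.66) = -4.42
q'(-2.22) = -4.34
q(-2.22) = -3.06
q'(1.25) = 5.52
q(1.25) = 3.59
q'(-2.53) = -5.99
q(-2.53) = -1.46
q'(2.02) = 5.55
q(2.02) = 7.90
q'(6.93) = -12.65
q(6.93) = 3.49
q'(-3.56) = -12.40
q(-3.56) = 7.89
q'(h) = -0.66*h^2 + 2.2*h + 3.8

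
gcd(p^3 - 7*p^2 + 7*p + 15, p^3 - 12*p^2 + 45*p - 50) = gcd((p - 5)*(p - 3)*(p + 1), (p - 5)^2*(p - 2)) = p - 5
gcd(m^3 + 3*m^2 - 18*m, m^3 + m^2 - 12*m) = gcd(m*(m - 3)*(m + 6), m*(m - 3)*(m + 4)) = m^2 - 3*m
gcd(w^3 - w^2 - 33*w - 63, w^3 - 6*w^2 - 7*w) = w - 7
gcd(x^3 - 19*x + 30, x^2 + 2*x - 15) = x^2 + 2*x - 15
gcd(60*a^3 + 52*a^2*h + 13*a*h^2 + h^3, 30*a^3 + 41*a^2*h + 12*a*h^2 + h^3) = 30*a^2 + 11*a*h + h^2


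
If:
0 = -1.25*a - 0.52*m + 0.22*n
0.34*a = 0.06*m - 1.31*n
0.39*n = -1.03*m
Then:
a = 0.00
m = 0.00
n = 0.00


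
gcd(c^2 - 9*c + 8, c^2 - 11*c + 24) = c - 8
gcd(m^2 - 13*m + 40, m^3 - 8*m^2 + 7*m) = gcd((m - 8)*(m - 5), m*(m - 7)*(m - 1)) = 1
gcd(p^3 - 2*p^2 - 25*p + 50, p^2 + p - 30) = p - 5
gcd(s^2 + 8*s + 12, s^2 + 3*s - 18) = s + 6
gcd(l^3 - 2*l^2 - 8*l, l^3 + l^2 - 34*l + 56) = l - 4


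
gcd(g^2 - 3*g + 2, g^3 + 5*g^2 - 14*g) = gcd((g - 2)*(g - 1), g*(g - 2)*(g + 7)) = g - 2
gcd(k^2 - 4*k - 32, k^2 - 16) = k + 4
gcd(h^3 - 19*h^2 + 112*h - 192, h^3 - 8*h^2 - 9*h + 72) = h^2 - 11*h + 24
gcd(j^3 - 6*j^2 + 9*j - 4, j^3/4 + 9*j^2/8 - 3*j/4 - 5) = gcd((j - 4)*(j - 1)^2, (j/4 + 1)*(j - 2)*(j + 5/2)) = 1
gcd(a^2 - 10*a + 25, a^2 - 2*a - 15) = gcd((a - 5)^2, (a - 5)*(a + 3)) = a - 5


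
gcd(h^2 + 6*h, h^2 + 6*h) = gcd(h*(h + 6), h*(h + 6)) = h^2 + 6*h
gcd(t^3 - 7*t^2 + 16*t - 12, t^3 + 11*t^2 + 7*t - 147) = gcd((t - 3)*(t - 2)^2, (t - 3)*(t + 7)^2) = t - 3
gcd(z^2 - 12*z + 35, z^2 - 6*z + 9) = 1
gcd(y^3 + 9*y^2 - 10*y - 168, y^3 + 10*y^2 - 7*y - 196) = y^2 + 3*y - 28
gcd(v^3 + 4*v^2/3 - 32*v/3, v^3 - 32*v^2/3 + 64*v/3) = v^2 - 8*v/3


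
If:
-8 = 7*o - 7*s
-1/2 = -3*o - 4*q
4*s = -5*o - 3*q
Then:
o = -277/378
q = 85/126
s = 155/378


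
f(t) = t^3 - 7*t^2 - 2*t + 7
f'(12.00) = 262.00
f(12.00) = 703.00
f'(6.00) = 22.00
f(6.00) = -41.00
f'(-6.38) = 209.43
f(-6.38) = -524.86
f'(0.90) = -12.17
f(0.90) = 0.26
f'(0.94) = -12.51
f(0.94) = -0.23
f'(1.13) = -13.99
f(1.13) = -2.76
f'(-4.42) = 118.49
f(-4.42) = -207.27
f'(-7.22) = 255.47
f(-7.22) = -719.83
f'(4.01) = -9.90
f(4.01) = -49.10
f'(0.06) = -2.83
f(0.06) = 6.86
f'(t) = 3*t^2 - 14*t - 2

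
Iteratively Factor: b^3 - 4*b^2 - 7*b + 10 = (b - 5)*(b^2 + b - 2) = (b - 5)*(b - 1)*(b + 2)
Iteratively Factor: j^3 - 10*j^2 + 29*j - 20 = (j - 1)*(j^2 - 9*j + 20) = (j - 5)*(j - 1)*(j - 4)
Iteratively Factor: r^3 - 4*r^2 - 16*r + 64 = (r - 4)*(r^2 - 16) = (r - 4)*(r + 4)*(r - 4)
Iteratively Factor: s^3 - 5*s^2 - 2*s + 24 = (s - 4)*(s^2 - s - 6) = (s - 4)*(s - 3)*(s + 2)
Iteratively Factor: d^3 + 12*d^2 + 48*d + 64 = (d + 4)*(d^2 + 8*d + 16) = (d + 4)^2*(d + 4)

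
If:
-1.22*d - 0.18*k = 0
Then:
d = -0.147540983606557*k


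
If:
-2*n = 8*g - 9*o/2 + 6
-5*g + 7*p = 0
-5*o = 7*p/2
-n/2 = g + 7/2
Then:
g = 32/25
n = -239/25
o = -16/25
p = 32/35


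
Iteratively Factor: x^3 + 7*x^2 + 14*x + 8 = (x + 2)*(x^2 + 5*x + 4) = (x + 1)*(x + 2)*(x + 4)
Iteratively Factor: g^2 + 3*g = (g)*(g + 3)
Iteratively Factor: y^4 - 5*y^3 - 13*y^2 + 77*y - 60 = (y - 1)*(y^3 - 4*y^2 - 17*y + 60) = (y - 5)*(y - 1)*(y^2 + y - 12) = (y - 5)*(y - 3)*(y - 1)*(y + 4)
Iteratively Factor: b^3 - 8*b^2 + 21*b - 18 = (b - 2)*(b^2 - 6*b + 9) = (b - 3)*(b - 2)*(b - 3)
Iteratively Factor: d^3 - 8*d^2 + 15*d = (d)*(d^2 - 8*d + 15) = d*(d - 3)*(d - 5)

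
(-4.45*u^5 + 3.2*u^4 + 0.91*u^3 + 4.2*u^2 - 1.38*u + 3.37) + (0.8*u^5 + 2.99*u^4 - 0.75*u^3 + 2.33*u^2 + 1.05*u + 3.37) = -3.65*u^5 + 6.19*u^4 + 0.16*u^3 + 6.53*u^2 - 0.33*u + 6.74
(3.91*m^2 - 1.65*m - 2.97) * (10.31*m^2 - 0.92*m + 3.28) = 40.3121*m^4 - 20.6087*m^3 - 16.2779*m^2 - 2.6796*m - 9.7416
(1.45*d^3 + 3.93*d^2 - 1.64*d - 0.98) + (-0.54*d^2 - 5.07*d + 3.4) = 1.45*d^3 + 3.39*d^2 - 6.71*d + 2.42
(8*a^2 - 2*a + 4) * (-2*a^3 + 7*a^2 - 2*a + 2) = -16*a^5 + 60*a^4 - 38*a^3 + 48*a^2 - 12*a + 8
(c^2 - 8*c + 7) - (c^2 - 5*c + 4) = 3 - 3*c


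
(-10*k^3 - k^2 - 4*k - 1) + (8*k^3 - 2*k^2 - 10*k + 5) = -2*k^3 - 3*k^2 - 14*k + 4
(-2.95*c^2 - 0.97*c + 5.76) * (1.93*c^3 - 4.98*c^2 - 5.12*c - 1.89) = -5.6935*c^5 + 12.8189*c^4 + 31.0514*c^3 - 18.1429*c^2 - 27.6579*c - 10.8864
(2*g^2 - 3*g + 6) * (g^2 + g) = 2*g^4 - g^3 + 3*g^2 + 6*g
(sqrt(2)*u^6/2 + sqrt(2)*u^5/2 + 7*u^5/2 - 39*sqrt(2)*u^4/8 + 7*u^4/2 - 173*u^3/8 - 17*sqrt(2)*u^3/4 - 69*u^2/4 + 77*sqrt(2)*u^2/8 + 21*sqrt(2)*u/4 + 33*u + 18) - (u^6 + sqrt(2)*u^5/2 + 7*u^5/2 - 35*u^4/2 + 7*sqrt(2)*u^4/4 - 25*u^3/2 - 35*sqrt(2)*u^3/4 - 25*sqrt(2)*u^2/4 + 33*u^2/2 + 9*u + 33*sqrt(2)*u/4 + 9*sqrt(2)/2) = -u^6 + sqrt(2)*u^6/2 - 53*sqrt(2)*u^4/8 + 21*u^4 - 73*u^3/8 + 9*sqrt(2)*u^3/2 - 135*u^2/4 + 127*sqrt(2)*u^2/8 - 3*sqrt(2)*u + 24*u - 9*sqrt(2)/2 + 18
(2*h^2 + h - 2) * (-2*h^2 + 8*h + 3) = -4*h^4 + 14*h^3 + 18*h^2 - 13*h - 6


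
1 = 1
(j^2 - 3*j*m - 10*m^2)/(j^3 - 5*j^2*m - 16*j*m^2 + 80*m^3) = (j + 2*m)/(j^2 - 16*m^2)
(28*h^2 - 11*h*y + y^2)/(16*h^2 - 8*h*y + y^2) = (-7*h + y)/(-4*h + y)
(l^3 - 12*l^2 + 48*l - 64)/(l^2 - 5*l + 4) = (l^2 - 8*l + 16)/(l - 1)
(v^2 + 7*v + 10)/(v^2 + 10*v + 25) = (v + 2)/(v + 5)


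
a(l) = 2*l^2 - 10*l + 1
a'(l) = 4*l - 10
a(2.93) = -11.13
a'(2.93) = 1.72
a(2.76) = -11.36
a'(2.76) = 1.04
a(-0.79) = 10.15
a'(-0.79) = -13.16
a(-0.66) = 8.47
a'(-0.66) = -12.64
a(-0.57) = 7.35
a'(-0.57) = -12.28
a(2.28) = -11.40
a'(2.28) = -0.88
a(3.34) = -10.09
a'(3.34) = 3.36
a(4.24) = -5.44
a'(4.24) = 6.96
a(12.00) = 169.00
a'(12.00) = 38.00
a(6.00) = 13.00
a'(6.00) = 14.00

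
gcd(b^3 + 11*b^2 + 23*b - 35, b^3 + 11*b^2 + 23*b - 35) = b^3 + 11*b^2 + 23*b - 35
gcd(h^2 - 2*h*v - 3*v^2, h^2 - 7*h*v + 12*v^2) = -h + 3*v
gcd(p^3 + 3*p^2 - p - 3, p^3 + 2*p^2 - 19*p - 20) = p + 1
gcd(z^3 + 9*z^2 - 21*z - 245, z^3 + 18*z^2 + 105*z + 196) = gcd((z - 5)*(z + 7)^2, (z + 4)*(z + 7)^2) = z^2 + 14*z + 49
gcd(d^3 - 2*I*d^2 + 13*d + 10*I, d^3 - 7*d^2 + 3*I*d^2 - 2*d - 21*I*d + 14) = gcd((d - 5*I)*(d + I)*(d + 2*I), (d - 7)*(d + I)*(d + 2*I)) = d^2 + 3*I*d - 2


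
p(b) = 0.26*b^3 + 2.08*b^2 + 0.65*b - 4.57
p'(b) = 0.78*b^2 + 4.16*b + 0.65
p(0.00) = -4.57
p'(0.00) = 0.65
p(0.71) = -2.97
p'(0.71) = 4.00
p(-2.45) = 2.50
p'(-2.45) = -4.86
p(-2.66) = 3.52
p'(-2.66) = -4.90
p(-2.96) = 4.99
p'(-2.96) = -4.83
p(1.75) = 4.33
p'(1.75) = 10.32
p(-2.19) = 1.25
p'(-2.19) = -4.72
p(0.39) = -3.98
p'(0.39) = 2.39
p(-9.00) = -31.48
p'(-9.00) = 26.39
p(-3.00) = 5.18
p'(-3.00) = -4.81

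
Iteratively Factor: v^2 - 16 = (v - 4)*(v + 4)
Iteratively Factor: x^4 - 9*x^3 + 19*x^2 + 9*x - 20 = (x - 4)*(x^3 - 5*x^2 - x + 5) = (x - 4)*(x - 1)*(x^2 - 4*x - 5) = (x - 5)*(x - 4)*(x - 1)*(x + 1)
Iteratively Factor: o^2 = (o)*(o)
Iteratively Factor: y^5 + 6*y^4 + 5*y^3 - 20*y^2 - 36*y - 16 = (y + 4)*(y^4 + 2*y^3 - 3*y^2 - 8*y - 4) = (y + 1)*(y + 4)*(y^3 + y^2 - 4*y - 4) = (y + 1)^2*(y + 4)*(y^2 - 4) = (y + 1)^2*(y + 2)*(y + 4)*(y - 2)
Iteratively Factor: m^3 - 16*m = (m)*(m^2 - 16) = m*(m - 4)*(m + 4)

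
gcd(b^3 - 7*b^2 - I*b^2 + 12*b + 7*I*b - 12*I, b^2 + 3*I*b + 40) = 1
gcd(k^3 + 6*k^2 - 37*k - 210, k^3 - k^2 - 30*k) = k^2 - k - 30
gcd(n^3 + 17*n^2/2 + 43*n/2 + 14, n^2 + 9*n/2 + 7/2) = n^2 + 9*n/2 + 7/2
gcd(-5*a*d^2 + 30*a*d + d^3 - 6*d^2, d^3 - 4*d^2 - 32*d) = d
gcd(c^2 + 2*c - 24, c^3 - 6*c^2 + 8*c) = c - 4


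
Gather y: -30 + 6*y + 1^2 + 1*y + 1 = 7*y - 28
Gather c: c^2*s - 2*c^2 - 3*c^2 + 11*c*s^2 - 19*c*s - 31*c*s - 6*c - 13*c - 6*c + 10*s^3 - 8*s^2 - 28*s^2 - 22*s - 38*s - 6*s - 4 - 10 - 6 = c^2*(s - 5) + c*(11*s^2 - 50*s - 25) + 10*s^3 - 36*s^2 - 66*s - 20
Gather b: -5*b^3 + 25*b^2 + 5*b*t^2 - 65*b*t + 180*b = -5*b^3 + 25*b^2 + b*(5*t^2 - 65*t + 180)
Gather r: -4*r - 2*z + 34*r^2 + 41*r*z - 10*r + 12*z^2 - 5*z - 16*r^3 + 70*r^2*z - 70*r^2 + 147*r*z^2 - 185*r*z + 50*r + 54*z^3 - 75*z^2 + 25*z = -16*r^3 + r^2*(70*z - 36) + r*(147*z^2 - 144*z + 36) + 54*z^3 - 63*z^2 + 18*z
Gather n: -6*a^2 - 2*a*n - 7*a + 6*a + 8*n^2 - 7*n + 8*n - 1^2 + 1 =-6*a^2 - a + 8*n^2 + n*(1 - 2*a)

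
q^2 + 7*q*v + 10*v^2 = (q + 2*v)*(q + 5*v)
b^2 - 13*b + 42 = (b - 7)*(b - 6)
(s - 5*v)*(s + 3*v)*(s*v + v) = s^3*v - 2*s^2*v^2 + s^2*v - 15*s*v^3 - 2*s*v^2 - 15*v^3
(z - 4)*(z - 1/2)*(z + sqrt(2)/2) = z^3 - 9*z^2/2 + sqrt(2)*z^2/2 - 9*sqrt(2)*z/4 + 2*z + sqrt(2)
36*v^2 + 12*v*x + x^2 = (6*v + x)^2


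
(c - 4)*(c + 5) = c^2 + c - 20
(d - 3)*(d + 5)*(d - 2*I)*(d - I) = d^4 + 2*d^3 - 3*I*d^3 - 17*d^2 - 6*I*d^2 - 4*d + 45*I*d + 30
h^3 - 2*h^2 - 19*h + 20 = (h - 5)*(h - 1)*(h + 4)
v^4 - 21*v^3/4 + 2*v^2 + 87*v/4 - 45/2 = (v - 3)^2*(v - 5/4)*(v + 2)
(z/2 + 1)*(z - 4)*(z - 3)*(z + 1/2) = z^4/2 - 9*z^3/4 - 9*z^2/4 + 23*z/2 + 6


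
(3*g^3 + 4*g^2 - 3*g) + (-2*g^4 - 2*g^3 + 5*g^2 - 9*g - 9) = -2*g^4 + g^3 + 9*g^2 - 12*g - 9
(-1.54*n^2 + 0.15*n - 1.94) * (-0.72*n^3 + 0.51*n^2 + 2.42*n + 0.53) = 1.1088*n^5 - 0.8934*n^4 - 2.2535*n^3 - 1.4426*n^2 - 4.6153*n - 1.0282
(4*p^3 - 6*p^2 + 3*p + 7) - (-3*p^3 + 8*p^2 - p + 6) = 7*p^3 - 14*p^2 + 4*p + 1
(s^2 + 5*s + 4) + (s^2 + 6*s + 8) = 2*s^2 + 11*s + 12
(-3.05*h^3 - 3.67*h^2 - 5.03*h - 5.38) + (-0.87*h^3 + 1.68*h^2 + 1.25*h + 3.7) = -3.92*h^3 - 1.99*h^2 - 3.78*h - 1.68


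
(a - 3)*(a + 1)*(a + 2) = a^3 - 7*a - 6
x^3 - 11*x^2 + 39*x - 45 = (x - 5)*(x - 3)^2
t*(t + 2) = t^2 + 2*t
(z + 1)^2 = z^2 + 2*z + 1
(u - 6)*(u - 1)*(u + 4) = u^3 - 3*u^2 - 22*u + 24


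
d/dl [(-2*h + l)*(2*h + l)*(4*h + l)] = -4*h^2 + 8*h*l + 3*l^2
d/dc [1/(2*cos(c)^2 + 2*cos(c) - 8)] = (2*cos(c) + 1)*sin(c)/(2*(cos(c)^2 + cos(c) - 4)^2)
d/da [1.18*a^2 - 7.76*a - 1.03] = 2.36*a - 7.76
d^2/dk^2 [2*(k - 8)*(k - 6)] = 4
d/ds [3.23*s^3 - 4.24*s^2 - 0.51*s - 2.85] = 9.69*s^2 - 8.48*s - 0.51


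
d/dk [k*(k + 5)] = 2*k + 5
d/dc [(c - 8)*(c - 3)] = 2*c - 11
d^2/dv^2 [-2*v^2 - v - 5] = -4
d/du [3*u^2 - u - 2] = 6*u - 1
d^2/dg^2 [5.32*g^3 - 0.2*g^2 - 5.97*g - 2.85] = 31.92*g - 0.4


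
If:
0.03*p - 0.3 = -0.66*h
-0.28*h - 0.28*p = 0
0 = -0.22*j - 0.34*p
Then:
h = 0.48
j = 0.74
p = -0.48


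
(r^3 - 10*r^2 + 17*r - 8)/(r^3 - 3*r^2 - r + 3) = (r^2 - 9*r + 8)/(r^2 - 2*r - 3)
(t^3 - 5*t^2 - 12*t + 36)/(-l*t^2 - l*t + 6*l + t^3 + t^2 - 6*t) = (t - 6)/(-l + t)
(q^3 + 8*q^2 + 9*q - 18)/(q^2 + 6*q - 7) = (q^2 + 9*q + 18)/(q + 7)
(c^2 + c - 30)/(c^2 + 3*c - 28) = (c^2 + c - 30)/(c^2 + 3*c - 28)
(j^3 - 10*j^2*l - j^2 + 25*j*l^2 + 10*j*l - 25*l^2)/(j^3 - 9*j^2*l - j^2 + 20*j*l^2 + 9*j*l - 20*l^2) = (j - 5*l)/(j - 4*l)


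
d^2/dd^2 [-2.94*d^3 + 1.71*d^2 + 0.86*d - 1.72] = 3.42 - 17.64*d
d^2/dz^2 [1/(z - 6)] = 2/(z - 6)^3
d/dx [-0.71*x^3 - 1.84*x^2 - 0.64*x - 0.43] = -2.13*x^2 - 3.68*x - 0.64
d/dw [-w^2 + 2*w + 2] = 2 - 2*w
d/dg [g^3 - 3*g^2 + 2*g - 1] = 3*g^2 - 6*g + 2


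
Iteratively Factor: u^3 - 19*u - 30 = (u + 3)*(u^2 - 3*u - 10) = (u + 2)*(u + 3)*(u - 5)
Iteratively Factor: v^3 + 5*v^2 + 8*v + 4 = (v + 2)*(v^2 + 3*v + 2) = (v + 1)*(v + 2)*(v + 2)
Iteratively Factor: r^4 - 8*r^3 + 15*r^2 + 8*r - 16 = (r - 4)*(r^3 - 4*r^2 - r + 4) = (r - 4)*(r + 1)*(r^2 - 5*r + 4) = (r - 4)*(r - 1)*(r + 1)*(r - 4)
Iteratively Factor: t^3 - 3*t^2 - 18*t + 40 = (t - 5)*(t^2 + 2*t - 8) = (t - 5)*(t - 2)*(t + 4)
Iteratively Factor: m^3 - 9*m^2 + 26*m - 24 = (m - 2)*(m^2 - 7*m + 12) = (m - 3)*(m - 2)*(m - 4)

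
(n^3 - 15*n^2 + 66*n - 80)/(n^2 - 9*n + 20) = (n^2 - 10*n + 16)/(n - 4)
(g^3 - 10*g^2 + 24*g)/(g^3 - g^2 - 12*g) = (g - 6)/(g + 3)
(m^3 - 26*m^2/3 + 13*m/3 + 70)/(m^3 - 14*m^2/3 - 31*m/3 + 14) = (m - 5)/(m - 1)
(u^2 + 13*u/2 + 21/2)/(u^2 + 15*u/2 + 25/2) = (2*u^2 + 13*u + 21)/(2*u^2 + 15*u + 25)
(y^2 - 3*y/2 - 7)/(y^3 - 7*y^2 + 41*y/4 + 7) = 2*(y + 2)/(2*y^2 - 7*y - 4)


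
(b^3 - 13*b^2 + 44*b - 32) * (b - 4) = b^4 - 17*b^3 + 96*b^2 - 208*b + 128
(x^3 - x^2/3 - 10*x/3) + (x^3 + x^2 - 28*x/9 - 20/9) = 2*x^3 + 2*x^2/3 - 58*x/9 - 20/9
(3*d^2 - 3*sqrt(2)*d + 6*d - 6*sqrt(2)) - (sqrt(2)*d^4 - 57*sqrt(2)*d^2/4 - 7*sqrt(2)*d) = -sqrt(2)*d^4 + 3*d^2 + 57*sqrt(2)*d^2/4 + 4*sqrt(2)*d + 6*d - 6*sqrt(2)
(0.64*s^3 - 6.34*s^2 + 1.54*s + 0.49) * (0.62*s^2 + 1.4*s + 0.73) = 0.3968*s^5 - 3.0348*s^4 - 7.454*s^3 - 2.1684*s^2 + 1.8102*s + 0.3577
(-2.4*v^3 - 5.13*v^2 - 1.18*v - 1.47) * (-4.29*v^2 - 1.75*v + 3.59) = 10.296*v^5 + 26.2077*v^4 + 5.4237*v^3 - 10.0454*v^2 - 1.6637*v - 5.2773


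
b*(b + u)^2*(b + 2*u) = b^4 + 4*b^3*u + 5*b^2*u^2 + 2*b*u^3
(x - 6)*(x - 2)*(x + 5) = x^3 - 3*x^2 - 28*x + 60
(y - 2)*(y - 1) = y^2 - 3*y + 2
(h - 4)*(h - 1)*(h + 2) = h^3 - 3*h^2 - 6*h + 8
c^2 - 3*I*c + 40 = (c - 8*I)*(c + 5*I)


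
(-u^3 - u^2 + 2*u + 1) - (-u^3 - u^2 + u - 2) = u + 3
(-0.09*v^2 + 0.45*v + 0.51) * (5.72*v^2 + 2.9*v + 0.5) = -0.5148*v^4 + 2.313*v^3 + 4.1772*v^2 + 1.704*v + 0.255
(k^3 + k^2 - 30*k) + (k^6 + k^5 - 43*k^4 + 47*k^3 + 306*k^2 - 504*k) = k^6 + k^5 - 43*k^4 + 48*k^3 + 307*k^2 - 534*k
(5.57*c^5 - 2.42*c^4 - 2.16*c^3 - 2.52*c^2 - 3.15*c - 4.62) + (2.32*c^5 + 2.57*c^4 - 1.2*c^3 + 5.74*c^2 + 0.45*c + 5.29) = 7.89*c^5 + 0.15*c^4 - 3.36*c^3 + 3.22*c^2 - 2.7*c + 0.67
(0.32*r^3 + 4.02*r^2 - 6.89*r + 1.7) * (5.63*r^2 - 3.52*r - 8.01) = 1.8016*r^5 + 21.5062*r^4 - 55.5043*r^3 + 1.6236*r^2 + 49.2049*r - 13.617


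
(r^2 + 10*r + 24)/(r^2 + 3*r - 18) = (r + 4)/(r - 3)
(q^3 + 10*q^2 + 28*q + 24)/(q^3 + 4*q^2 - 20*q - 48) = (q + 2)/(q - 4)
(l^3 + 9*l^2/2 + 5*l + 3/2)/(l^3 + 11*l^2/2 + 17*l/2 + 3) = (l + 1)/(l + 2)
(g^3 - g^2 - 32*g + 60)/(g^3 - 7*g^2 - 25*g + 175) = (g^2 + 4*g - 12)/(g^2 - 2*g - 35)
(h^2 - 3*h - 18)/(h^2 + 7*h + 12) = (h - 6)/(h + 4)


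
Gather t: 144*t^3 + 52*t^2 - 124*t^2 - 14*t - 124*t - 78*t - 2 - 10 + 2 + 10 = 144*t^3 - 72*t^2 - 216*t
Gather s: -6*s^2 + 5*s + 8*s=-6*s^2 + 13*s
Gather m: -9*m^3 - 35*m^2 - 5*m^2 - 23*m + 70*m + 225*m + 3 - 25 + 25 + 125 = -9*m^3 - 40*m^2 + 272*m + 128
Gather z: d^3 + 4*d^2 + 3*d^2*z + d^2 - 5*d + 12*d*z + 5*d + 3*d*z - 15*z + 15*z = d^3 + 5*d^2 + z*(3*d^2 + 15*d)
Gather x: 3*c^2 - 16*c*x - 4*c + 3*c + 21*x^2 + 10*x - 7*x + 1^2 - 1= 3*c^2 - c + 21*x^2 + x*(3 - 16*c)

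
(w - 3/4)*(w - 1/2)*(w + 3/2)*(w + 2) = w^4 + 9*w^3/4 - w^2 - 39*w/16 + 9/8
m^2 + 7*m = m*(m + 7)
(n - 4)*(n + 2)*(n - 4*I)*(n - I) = n^4 - 2*n^3 - 5*I*n^3 - 12*n^2 + 10*I*n^2 + 8*n + 40*I*n + 32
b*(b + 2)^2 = b^3 + 4*b^2 + 4*b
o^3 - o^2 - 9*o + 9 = (o - 3)*(o - 1)*(o + 3)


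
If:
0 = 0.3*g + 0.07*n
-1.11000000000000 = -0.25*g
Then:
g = 4.44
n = -19.03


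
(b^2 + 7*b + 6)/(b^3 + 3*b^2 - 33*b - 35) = (b + 6)/(b^2 + 2*b - 35)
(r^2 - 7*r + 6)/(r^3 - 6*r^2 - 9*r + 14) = (r - 6)/(r^2 - 5*r - 14)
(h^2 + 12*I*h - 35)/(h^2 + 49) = (h + 5*I)/(h - 7*I)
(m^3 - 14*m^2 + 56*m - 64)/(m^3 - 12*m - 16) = (m^2 - 10*m + 16)/(m^2 + 4*m + 4)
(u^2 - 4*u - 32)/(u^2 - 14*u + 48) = (u + 4)/(u - 6)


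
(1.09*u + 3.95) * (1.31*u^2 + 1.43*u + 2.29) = 1.4279*u^3 + 6.7332*u^2 + 8.1446*u + 9.0455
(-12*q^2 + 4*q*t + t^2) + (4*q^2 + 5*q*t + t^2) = -8*q^2 + 9*q*t + 2*t^2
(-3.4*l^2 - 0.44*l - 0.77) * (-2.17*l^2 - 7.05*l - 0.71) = 7.378*l^4 + 24.9248*l^3 + 7.1869*l^2 + 5.7409*l + 0.5467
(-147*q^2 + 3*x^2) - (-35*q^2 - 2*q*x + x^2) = -112*q^2 + 2*q*x + 2*x^2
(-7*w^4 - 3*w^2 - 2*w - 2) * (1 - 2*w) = 14*w^5 - 7*w^4 + 6*w^3 + w^2 + 2*w - 2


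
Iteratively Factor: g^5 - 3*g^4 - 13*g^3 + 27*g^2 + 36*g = (g + 1)*(g^4 - 4*g^3 - 9*g^2 + 36*g) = (g - 3)*(g + 1)*(g^3 - g^2 - 12*g) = (g - 4)*(g - 3)*(g + 1)*(g^2 + 3*g) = g*(g - 4)*(g - 3)*(g + 1)*(g + 3)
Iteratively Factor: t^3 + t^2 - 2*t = (t - 1)*(t^2 + 2*t) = t*(t - 1)*(t + 2)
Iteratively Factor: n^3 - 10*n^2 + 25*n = (n - 5)*(n^2 - 5*n) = n*(n - 5)*(n - 5)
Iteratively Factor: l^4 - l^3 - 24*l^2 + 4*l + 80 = (l - 2)*(l^3 + l^2 - 22*l - 40) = (l - 2)*(l + 2)*(l^2 - l - 20) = (l - 5)*(l - 2)*(l + 2)*(l + 4)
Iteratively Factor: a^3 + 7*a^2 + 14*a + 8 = (a + 2)*(a^2 + 5*a + 4) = (a + 2)*(a + 4)*(a + 1)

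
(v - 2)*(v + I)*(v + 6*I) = v^3 - 2*v^2 + 7*I*v^2 - 6*v - 14*I*v + 12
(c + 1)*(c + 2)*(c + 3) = c^3 + 6*c^2 + 11*c + 6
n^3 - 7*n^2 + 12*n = n*(n - 4)*(n - 3)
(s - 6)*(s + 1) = s^2 - 5*s - 6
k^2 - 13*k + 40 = (k - 8)*(k - 5)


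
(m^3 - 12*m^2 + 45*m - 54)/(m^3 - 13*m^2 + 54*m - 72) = (m - 3)/(m - 4)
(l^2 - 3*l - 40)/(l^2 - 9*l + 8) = (l + 5)/(l - 1)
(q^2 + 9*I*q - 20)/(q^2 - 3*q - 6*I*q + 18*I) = (q^2 + 9*I*q - 20)/(q^2 - 3*q - 6*I*q + 18*I)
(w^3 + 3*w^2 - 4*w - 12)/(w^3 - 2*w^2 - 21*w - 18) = (w^2 - 4)/(w^2 - 5*w - 6)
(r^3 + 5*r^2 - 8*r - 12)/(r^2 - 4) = (r^2 + 7*r + 6)/(r + 2)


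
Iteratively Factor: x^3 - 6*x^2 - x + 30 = (x - 3)*(x^2 - 3*x - 10) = (x - 5)*(x - 3)*(x + 2)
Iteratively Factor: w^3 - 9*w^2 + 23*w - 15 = (w - 1)*(w^2 - 8*w + 15) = (w - 5)*(w - 1)*(w - 3)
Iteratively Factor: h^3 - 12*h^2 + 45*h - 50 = (h - 2)*(h^2 - 10*h + 25) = (h - 5)*(h - 2)*(h - 5)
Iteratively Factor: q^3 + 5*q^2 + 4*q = (q)*(q^2 + 5*q + 4) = q*(q + 1)*(q + 4)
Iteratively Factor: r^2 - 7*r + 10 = (r - 2)*(r - 5)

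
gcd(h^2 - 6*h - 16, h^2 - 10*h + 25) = 1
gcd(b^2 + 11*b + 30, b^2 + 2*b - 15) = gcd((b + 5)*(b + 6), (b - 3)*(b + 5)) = b + 5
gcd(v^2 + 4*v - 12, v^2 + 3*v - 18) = v + 6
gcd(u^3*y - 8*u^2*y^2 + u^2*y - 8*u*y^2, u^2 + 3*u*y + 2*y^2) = 1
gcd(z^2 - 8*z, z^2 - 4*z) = z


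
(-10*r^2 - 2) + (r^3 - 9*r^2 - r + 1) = r^3 - 19*r^2 - r - 1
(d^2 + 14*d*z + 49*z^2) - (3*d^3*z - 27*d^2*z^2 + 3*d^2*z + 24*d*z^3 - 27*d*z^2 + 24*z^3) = -3*d^3*z + 27*d^2*z^2 - 3*d^2*z + d^2 - 24*d*z^3 + 27*d*z^2 + 14*d*z - 24*z^3 + 49*z^2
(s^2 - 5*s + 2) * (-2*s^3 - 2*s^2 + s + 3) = -2*s^5 + 8*s^4 + 7*s^3 - 6*s^2 - 13*s + 6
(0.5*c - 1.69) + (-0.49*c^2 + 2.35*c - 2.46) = -0.49*c^2 + 2.85*c - 4.15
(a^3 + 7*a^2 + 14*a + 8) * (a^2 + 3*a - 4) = a^5 + 10*a^4 + 31*a^3 + 22*a^2 - 32*a - 32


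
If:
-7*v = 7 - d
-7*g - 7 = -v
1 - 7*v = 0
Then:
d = 8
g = -48/49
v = 1/7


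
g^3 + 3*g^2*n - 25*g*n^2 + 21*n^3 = (g - 3*n)*(g - n)*(g + 7*n)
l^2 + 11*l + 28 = (l + 4)*(l + 7)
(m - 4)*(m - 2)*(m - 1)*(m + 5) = m^4 - 2*m^3 - 21*m^2 + 62*m - 40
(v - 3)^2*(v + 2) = v^3 - 4*v^2 - 3*v + 18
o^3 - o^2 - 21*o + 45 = (o - 3)^2*(o + 5)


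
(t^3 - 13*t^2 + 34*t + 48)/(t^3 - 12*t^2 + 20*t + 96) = (t + 1)/(t + 2)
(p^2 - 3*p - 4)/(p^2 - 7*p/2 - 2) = 2*(p + 1)/(2*p + 1)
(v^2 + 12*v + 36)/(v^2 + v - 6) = (v^2 + 12*v + 36)/(v^2 + v - 6)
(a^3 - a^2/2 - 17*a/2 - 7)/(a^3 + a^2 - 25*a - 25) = (a^2 - 3*a/2 - 7)/(a^2 - 25)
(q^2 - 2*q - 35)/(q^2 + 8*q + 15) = (q - 7)/(q + 3)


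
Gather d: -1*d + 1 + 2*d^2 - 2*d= 2*d^2 - 3*d + 1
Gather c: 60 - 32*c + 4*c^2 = 4*c^2 - 32*c + 60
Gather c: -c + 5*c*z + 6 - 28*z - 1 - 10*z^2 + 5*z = c*(5*z - 1) - 10*z^2 - 23*z + 5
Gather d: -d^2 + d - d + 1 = 1 - d^2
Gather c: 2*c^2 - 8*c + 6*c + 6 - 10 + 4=2*c^2 - 2*c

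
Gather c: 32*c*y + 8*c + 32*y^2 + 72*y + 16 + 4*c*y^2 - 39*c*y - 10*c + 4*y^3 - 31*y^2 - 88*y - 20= c*(4*y^2 - 7*y - 2) + 4*y^3 + y^2 - 16*y - 4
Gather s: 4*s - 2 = 4*s - 2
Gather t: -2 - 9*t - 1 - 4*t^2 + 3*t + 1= -4*t^2 - 6*t - 2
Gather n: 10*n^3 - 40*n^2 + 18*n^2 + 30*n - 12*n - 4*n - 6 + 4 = 10*n^3 - 22*n^2 + 14*n - 2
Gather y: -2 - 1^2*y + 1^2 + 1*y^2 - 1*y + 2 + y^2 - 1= 2*y^2 - 2*y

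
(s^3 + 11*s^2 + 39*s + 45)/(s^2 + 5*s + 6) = (s^2 + 8*s + 15)/(s + 2)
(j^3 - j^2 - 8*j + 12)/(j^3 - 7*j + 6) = (j - 2)/(j - 1)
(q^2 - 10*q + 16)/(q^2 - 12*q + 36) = (q^2 - 10*q + 16)/(q^2 - 12*q + 36)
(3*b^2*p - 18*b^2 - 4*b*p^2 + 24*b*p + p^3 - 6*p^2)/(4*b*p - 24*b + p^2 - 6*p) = (3*b^2 - 4*b*p + p^2)/(4*b + p)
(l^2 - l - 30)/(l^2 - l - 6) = (-l^2 + l + 30)/(-l^2 + l + 6)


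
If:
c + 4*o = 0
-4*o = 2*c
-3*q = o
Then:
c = 0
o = 0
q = 0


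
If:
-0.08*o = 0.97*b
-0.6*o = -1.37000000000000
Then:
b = -0.19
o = 2.28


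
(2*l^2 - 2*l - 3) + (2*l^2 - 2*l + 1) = 4*l^2 - 4*l - 2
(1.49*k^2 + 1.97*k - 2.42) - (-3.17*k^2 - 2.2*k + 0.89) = 4.66*k^2 + 4.17*k - 3.31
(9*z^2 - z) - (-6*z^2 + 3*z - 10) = 15*z^2 - 4*z + 10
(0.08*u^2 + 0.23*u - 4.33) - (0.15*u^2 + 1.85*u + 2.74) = -0.07*u^2 - 1.62*u - 7.07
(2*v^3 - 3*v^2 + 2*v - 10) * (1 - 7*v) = -14*v^4 + 23*v^3 - 17*v^2 + 72*v - 10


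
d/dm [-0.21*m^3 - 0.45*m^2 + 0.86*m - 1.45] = -0.63*m^2 - 0.9*m + 0.86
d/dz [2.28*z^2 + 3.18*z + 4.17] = 4.56*z + 3.18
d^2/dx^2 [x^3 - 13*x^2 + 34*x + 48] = 6*x - 26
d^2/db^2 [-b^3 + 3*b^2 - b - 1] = 6 - 6*b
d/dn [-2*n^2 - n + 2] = -4*n - 1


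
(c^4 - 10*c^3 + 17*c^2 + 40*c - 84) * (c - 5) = c^5 - 15*c^4 + 67*c^3 - 45*c^2 - 284*c + 420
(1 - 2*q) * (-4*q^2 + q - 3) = 8*q^3 - 6*q^2 + 7*q - 3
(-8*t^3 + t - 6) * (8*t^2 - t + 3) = -64*t^5 + 8*t^4 - 16*t^3 - 49*t^2 + 9*t - 18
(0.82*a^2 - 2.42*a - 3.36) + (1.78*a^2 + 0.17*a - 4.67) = 2.6*a^2 - 2.25*a - 8.03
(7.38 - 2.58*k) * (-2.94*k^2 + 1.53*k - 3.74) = 7.5852*k^3 - 25.6446*k^2 + 20.9406*k - 27.6012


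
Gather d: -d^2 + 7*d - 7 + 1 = -d^2 + 7*d - 6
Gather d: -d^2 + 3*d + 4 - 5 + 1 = -d^2 + 3*d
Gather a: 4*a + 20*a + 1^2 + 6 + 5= 24*a + 12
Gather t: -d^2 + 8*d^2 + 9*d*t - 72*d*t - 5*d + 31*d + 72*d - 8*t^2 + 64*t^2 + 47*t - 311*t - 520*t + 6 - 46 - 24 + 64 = 7*d^2 + 98*d + 56*t^2 + t*(-63*d - 784)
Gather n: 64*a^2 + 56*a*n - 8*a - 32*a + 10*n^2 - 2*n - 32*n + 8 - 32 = 64*a^2 - 40*a + 10*n^2 + n*(56*a - 34) - 24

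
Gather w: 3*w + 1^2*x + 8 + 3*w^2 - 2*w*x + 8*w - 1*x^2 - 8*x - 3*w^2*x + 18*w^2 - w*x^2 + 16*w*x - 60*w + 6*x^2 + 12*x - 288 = w^2*(21 - 3*x) + w*(-x^2 + 14*x - 49) + 5*x^2 + 5*x - 280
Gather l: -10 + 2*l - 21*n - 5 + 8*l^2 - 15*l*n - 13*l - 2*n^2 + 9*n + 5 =8*l^2 + l*(-15*n - 11) - 2*n^2 - 12*n - 10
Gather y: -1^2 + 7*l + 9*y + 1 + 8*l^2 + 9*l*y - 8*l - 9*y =8*l^2 + 9*l*y - l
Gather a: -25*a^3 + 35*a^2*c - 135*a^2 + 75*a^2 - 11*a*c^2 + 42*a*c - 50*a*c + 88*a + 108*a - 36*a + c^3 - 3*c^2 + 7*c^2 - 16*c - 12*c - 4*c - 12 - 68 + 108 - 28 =-25*a^3 + a^2*(35*c - 60) + a*(-11*c^2 - 8*c + 160) + c^3 + 4*c^2 - 32*c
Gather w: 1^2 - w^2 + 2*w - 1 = -w^2 + 2*w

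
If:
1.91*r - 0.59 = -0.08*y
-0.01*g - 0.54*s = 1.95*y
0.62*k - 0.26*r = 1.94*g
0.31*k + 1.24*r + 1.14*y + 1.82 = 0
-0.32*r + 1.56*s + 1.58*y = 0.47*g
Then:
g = -2.65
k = -8.17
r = 0.30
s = -1.04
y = 0.30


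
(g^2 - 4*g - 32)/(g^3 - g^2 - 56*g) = (g + 4)/(g*(g + 7))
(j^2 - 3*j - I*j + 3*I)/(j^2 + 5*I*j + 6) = (j - 3)/(j + 6*I)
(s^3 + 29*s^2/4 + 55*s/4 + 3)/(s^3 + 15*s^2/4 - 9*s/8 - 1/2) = 2*(s + 3)/(2*s - 1)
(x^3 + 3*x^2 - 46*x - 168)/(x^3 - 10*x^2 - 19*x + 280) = (x^2 + 10*x + 24)/(x^2 - 3*x - 40)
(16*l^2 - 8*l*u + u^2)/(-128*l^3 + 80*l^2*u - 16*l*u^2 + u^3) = 1/(-8*l + u)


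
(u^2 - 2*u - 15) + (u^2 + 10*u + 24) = 2*u^2 + 8*u + 9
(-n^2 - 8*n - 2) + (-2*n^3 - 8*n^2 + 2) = -2*n^3 - 9*n^2 - 8*n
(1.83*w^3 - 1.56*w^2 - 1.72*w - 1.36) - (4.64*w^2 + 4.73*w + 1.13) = 1.83*w^3 - 6.2*w^2 - 6.45*w - 2.49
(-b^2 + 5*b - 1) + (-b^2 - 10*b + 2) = -2*b^2 - 5*b + 1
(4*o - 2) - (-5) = 4*o + 3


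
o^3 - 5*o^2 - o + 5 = (o - 5)*(o - 1)*(o + 1)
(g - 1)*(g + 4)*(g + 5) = g^3 + 8*g^2 + 11*g - 20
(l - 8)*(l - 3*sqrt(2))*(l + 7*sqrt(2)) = l^3 - 8*l^2 + 4*sqrt(2)*l^2 - 32*sqrt(2)*l - 42*l + 336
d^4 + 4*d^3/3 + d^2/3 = d^2*(d + 1/3)*(d + 1)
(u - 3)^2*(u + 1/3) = u^3 - 17*u^2/3 + 7*u + 3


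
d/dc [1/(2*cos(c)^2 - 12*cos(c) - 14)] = (cos(c) - 3)*sin(c)/(sin(c)^2 + 6*cos(c) + 6)^2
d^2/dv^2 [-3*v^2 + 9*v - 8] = -6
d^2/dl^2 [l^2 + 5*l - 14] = 2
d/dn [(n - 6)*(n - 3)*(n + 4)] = 3*n^2 - 10*n - 18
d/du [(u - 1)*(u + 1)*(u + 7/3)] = 3*u^2 + 14*u/3 - 1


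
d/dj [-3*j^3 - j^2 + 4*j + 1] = -9*j^2 - 2*j + 4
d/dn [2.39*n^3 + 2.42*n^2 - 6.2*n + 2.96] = 7.17*n^2 + 4.84*n - 6.2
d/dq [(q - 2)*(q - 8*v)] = 2*q - 8*v - 2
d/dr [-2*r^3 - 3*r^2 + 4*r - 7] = -6*r^2 - 6*r + 4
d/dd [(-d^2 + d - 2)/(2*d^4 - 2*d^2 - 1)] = (4*d^5 - 6*d^4 + 16*d^3 + 2*d^2 - 6*d - 1)/(4*d^8 - 8*d^6 + 4*d^2 + 1)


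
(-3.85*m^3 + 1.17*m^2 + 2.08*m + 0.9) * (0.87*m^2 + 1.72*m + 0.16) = -3.3495*m^5 - 5.6041*m^4 + 3.206*m^3 + 4.5478*m^2 + 1.8808*m + 0.144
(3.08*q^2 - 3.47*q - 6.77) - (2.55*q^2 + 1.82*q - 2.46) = 0.53*q^2 - 5.29*q - 4.31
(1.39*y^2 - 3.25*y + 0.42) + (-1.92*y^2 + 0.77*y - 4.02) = -0.53*y^2 - 2.48*y - 3.6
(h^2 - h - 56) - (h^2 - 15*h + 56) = 14*h - 112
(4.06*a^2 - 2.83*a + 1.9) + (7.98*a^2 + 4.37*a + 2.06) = 12.04*a^2 + 1.54*a + 3.96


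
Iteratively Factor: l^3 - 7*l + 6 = (l - 2)*(l^2 + 2*l - 3) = (l - 2)*(l - 1)*(l + 3)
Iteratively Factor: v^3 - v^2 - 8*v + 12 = (v + 3)*(v^2 - 4*v + 4) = (v - 2)*(v + 3)*(v - 2)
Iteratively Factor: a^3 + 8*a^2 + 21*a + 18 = (a + 3)*(a^2 + 5*a + 6) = (a + 3)^2*(a + 2)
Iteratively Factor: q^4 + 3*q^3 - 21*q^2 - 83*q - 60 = (q + 3)*(q^3 - 21*q - 20) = (q - 5)*(q + 3)*(q^2 + 5*q + 4) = (q - 5)*(q + 1)*(q + 3)*(q + 4)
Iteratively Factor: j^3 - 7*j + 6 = (j + 3)*(j^2 - 3*j + 2) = (j - 2)*(j + 3)*(j - 1)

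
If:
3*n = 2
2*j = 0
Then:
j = 0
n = 2/3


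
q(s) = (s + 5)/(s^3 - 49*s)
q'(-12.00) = 0.00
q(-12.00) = 0.01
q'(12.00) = 0.00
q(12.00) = 0.01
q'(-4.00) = 0.01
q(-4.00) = 0.01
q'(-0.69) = 0.21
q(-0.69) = 0.13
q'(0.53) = 0.36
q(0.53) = -0.21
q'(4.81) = -0.02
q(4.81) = -0.08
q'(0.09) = 12.60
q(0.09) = -1.15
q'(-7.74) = 0.04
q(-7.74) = 0.03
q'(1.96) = 0.02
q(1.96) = -0.08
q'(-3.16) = 0.01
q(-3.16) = 0.01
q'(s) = (49 - 3*s^2)*(s + 5)/(s^3 - 49*s)^2 + 1/(s^3 - 49*s)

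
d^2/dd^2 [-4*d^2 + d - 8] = -8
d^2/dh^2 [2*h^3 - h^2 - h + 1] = 12*h - 2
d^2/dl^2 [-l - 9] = 0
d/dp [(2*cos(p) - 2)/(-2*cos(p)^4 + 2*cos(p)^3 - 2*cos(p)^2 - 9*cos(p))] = 8*(-6*cos(p)^4 + 12*cos(p)^3 - 8*cos(p)^2 + 4*cos(p) + 9)*sin(p)/((4*sin(p)^2 + 7*cos(p) + cos(3*p) + 14)^2*cos(p)^2)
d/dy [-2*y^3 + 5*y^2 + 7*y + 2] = -6*y^2 + 10*y + 7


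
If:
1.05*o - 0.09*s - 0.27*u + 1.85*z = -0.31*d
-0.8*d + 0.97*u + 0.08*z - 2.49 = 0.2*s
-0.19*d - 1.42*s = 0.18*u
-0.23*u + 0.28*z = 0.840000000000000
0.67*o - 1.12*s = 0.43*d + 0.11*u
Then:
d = -4.94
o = -1.99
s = 0.85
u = -1.48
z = 1.79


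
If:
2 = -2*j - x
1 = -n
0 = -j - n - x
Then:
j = -3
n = -1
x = 4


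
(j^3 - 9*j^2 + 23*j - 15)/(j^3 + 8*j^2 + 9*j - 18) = (j^2 - 8*j + 15)/(j^2 + 9*j + 18)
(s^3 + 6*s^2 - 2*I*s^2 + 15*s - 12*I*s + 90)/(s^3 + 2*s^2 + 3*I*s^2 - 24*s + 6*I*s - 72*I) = (s - 5*I)/(s - 4)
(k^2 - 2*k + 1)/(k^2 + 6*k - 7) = (k - 1)/(k + 7)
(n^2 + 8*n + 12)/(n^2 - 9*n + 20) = (n^2 + 8*n + 12)/(n^2 - 9*n + 20)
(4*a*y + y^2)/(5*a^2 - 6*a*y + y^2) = y*(4*a + y)/(5*a^2 - 6*a*y + y^2)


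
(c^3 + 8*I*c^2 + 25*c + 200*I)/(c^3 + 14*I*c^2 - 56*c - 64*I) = (c^2 + 25)/(c^2 + 6*I*c - 8)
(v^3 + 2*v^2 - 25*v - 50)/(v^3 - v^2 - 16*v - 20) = (v + 5)/(v + 2)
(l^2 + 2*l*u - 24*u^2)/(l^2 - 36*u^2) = (-l + 4*u)/(-l + 6*u)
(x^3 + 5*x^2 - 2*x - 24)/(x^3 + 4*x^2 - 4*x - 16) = (x + 3)/(x + 2)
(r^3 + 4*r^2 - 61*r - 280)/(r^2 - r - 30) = (r^2 - r - 56)/(r - 6)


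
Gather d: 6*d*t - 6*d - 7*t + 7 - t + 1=d*(6*t - 6) - 8*t + 8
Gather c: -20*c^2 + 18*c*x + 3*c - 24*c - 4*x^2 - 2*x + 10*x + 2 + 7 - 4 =-20*c^2 + c*(18*x - 21) - 4*x^2 + 8*x + 5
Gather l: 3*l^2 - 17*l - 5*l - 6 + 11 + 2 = 3*l^2 - 22*l + 7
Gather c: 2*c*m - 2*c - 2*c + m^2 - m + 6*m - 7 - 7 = c*(2*m - 4) + m^2 + 5*m - 14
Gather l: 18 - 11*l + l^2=l^2 - 11*l + 18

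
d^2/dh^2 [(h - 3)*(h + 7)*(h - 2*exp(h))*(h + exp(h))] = -h^3*exp(h) - 8*h^2*exp(2*h) - 10*h^2*exp(h) + 12*h^2 - 48*h*exp(2*h) - h*exp(h) + 24*h + 132*exp(2*h) + 34*exp(h) - 42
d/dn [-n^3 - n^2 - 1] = n*(-3*n - 2)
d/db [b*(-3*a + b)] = -3*a + 2*b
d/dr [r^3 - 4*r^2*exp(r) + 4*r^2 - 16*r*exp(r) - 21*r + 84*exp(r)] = -4*r^2*exp(r) + 3*r^2 - 24*r*exp(r) + 8*r + 68*exp(r) - 21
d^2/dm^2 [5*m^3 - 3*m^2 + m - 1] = 30*m - 6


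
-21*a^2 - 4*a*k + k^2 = (-7*a + k)*(3*a + k)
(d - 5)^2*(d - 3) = d^3 - 13*d^2 + 55*d - 75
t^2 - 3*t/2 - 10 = (t - 4)*(t + 5/2)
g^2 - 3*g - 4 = (g - 4)*(g + 1)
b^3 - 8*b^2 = b^2*(b - 8)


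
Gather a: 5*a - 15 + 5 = 5*a - 10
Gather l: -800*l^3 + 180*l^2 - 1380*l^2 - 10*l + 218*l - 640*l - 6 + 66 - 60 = -800*l^3 - 1200*l^2 - 432*l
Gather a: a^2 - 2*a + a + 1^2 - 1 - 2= a^2 - a - 2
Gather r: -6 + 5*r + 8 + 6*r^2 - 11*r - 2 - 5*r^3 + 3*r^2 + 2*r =-5*r^3 + 9*r^2 - 4*r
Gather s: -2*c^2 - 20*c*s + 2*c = -2*c^2 - 20*c*s + 2*c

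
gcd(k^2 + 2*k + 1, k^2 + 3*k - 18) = 1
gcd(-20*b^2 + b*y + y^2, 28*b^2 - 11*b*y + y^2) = -4*b + y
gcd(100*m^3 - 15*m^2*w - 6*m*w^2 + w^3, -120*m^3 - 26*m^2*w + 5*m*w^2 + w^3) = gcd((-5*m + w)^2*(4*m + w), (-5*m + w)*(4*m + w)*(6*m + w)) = -20*m^2 - m*w + w^2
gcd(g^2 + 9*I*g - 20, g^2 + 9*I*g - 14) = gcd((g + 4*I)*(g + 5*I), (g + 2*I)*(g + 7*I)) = 1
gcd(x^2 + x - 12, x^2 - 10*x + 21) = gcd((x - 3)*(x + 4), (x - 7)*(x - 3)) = x - 3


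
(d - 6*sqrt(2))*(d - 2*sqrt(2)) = d^2 - 8*sqrt(2)*d + 24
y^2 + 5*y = y*(y + 5)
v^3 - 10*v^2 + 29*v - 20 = (v - 5)*(v - 4)*(v - 1)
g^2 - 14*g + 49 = (g - 7)^2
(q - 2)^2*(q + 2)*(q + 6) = q^4 + 4*q^3 - 16*q^2 - 16*q + 48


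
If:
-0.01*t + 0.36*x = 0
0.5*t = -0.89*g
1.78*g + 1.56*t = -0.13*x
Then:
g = 0.00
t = 0.00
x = 0.00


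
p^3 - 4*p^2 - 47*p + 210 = (p - 6)*(p - 5)*(p + 7)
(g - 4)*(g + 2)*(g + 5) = g^3 + 3*g^2 - 18*g - 40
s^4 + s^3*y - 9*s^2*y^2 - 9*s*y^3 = s*(s - 3*y)*(s + y)*(s + 3*y)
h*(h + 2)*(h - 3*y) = h^3 - 3*h^2*y + 2*h^2 - 6*h*y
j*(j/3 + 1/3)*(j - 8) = j^3/3 - 7*j^2/3 - 8*j/3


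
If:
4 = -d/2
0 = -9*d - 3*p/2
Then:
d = -8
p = 48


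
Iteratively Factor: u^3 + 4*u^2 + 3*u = (u + 1)*(u^2 + 3*u) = (u + 1)*(u + 3)*(u)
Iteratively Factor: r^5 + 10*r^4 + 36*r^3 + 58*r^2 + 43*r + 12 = (r + 4)*(r^4 + 6*r^3 + 12*r^2 + 10*r + 3) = (r + 3)*(r + 4)*(r^3 + 3*r^2 + 3*r + 1) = (r + 1)*(r + 3)*(r + 4)*(r^2 + 2*r + 1) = (r + 1)^2*(r + 3)*(r + 4)*(r + 1)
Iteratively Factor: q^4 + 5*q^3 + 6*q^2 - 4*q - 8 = (q - 1)*(q^3 + 6*q^2 + 12*q + 8) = (q - 1)*(q + 2)*(q^2 + 4*q + 4) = (q - 1)*(q + 2)^2*(q + 2)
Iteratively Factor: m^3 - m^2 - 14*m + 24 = (m - 3)*(m^2 + 2*m - 8) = (m - 3)*(m - 2)*(m + 4)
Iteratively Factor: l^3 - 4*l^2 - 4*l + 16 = (l - 4)*(l^2 - 4) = (l - 4)*(l + 2)*(l - 2)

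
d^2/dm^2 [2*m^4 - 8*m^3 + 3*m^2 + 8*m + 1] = 24*m^2 - 48*m + 6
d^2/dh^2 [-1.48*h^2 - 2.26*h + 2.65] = -2.96000000000000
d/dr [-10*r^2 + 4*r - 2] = 4 - 20*r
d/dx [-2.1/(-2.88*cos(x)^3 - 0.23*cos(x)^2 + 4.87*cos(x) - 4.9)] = (18.144*cos(x)^2 + 0.966*cos(x) - 10.227)*sin(x)/(2.88*cos(x)^3 + 0.23*cos(x)^2 - 4.87*cos(x) + 4.9)^2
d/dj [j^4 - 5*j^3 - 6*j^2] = j*(4*j^2 - 15*j - 12)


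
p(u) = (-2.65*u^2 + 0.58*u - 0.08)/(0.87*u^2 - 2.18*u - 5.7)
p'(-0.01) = -0.12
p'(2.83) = 5.19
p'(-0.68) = -1.49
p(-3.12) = -2.89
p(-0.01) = 0.02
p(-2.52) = -3.45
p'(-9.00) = 0.02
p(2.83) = 4.01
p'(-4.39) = -0.08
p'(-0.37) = -0.61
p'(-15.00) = 0.01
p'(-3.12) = -0.51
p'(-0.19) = -0.33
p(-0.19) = 0.05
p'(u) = (0.58 - 5.3*u)/(0.87*u^2 - 2.18*u - 5.7) + (2.18 - 1.74*u)*(-2.65*u^2 + 0.58*u - 0.08)/(0.87*u^2 - 2.18*u - 5.7)^2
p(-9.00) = -2.61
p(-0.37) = 0.14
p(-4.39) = -2.60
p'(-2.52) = -1.64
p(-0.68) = 0.45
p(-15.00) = -2.72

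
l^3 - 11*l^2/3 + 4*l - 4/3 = (l - 2)*(l - 1)*(l - 2/3)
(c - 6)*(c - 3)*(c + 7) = c^3 - 2*c^2 - 45*c + 126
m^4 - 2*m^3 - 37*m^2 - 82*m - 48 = (m - 8)*(m + 1)*(m + 2)*(m + 3)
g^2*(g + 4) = g^3 + 4*g^2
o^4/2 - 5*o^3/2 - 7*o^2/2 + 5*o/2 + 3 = (o/2 + 1/2)*(o - 6)*(o - 1)*(o + 1)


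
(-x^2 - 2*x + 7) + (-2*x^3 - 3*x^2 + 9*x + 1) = -2*x^3 - 4*x^2 + 7*x + 8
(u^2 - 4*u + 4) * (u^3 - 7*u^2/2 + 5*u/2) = u^5 - 15*u^4/2 + 41*u^3/2 - 24*u^2 + 10*u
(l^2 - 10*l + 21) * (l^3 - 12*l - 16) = l^5 - 10*l^4 + 9*l^3 + 104*l^2 - 92*l - 336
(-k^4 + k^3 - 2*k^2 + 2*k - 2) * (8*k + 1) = -8*k^5 + 7*k^4 - 15*k^3 + 14*k^2 - 14*k - 2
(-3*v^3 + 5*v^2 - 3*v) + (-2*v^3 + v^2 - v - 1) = -5*v^3 + 6*v^2 - 4*v - 1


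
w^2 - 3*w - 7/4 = (w - 7/2)*(w + 1/2)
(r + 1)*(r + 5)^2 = r^3 + 11*r^2 + 35*r + 25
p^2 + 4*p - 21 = (p - 3)*(p + 7)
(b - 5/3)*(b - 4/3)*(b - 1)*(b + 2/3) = b^4 - 10*b^3/3 + 23*b^2/9 + 34*b/27 - 40/27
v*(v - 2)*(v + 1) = v^3 - v^2 - 2*v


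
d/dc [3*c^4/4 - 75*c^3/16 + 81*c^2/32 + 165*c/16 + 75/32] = 3*c^3 - 225*c^2/16 + 81*c/16 + 165/16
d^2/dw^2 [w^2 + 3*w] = 2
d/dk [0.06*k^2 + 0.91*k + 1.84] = 0.12*k + 0.91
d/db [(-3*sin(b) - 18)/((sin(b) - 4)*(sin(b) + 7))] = 3*(sin(b)^2 + 12*sin(b) + 46)*cos(b)/((sin(b) - 4)^2*(sin(b) + 7)^2)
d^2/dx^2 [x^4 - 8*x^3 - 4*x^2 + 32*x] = 12*x^2 - 48*x - 8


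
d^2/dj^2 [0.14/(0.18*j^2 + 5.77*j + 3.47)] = (-0.009072*j^2 - 0.290808*j + 0.14*(0.36*j + 5.77)*(0.72*j + 11.54) - 0.174888)/(0.18*j^2 + 5.77*j + 3.47)^3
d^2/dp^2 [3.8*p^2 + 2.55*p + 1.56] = 7.60000000000000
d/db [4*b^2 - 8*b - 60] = 8*b - 8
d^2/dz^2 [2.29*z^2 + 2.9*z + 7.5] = 4.58000000000000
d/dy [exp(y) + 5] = exp(y)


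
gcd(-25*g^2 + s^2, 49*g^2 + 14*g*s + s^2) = 1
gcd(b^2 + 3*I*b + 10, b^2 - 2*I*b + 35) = b + 5*I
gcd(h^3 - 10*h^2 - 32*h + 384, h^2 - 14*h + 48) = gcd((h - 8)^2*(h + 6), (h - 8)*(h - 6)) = h - 8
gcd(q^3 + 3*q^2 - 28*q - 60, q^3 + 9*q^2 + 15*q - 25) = 1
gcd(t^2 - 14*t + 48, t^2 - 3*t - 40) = t - 8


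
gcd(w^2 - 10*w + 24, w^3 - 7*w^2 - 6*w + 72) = w^2 - 10*w + 24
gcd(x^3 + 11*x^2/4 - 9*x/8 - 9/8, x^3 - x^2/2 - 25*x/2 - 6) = x^2 + 7*x/2 + 3/2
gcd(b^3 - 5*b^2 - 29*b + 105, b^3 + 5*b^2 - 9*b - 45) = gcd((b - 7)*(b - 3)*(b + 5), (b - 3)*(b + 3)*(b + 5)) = b^2 + 2*b - 15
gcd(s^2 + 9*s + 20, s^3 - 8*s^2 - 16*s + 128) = s + 4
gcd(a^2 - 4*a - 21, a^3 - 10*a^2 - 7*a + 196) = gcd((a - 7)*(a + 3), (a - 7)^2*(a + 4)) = a - 7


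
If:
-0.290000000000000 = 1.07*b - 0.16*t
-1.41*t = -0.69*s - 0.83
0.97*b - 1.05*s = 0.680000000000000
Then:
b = -0.25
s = -0.88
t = 0.16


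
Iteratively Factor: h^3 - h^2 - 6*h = (h)*(h^2 - h - 6) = h*(h + 2)*(h - 3)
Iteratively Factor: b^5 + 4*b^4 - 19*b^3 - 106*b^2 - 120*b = (b + 2)*(b^4 + 2*b^3 - 23*b^2 - 60*b) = b*(b + 2)*(b^3 + 2*b^2 - 23*b - 60) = b*(b + 2)*(b + 3)*(b^2 - b - 20) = b*(b + 2)*(b + 3)*(b + 4)*(b - 5)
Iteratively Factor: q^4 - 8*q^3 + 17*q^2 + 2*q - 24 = (q - 4)*(q^3 - 4*q^2 + q + 6) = (q - 4)*(q - 3)*(q^2 - q - 2) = (q - 4)*(q - 3)*(q - 2)*(q + 1)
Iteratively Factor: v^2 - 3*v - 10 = (v + 2)*(v - 5)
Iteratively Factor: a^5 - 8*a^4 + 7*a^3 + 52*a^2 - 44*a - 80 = (a - 5)*(a^4 - 3*a^3 - 8*a^2 + 12*a + 16) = (a - 5)*(a - 4)*(a^3 + a^2 - 4*a - 4) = (a - 5)*(a - 4)*(a + 2)*(a^2 - a - 2) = (a - 5)*(a - 4)*(a - 2)*(a + 2)*(a + 1)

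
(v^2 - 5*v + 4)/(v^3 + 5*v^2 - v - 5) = (v - 4)/(v^2 + 6*v + 5)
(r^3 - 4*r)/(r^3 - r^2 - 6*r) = (r - 2)/(r - 3)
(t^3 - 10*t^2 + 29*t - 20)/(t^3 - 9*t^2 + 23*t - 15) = (t - 4)/(t - 3)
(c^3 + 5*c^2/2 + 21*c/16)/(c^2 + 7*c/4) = c + 3/4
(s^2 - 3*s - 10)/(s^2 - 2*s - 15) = (s + 2)/(s + 3)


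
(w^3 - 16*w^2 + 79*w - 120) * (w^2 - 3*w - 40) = w^5 - 19*w^4 + 87*w^3 + 283*w^2 - 2800*w + 4800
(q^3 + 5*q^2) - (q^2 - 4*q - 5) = q^3 + 4*q^2 + 4*q + 5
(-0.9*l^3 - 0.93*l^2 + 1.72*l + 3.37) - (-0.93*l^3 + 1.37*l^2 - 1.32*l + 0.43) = 0.03*l^3 - 2.3*l^2 + 3.04*l + 2.94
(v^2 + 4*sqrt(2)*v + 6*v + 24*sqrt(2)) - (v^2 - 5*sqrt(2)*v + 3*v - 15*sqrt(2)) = 3*v + 9*sqrt(2)*v + 39*sqrt(2)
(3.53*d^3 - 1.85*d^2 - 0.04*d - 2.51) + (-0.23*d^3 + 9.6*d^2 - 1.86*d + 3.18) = 3.3*d^3 + 7.75*d^2 - 1.9*d + 0.67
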